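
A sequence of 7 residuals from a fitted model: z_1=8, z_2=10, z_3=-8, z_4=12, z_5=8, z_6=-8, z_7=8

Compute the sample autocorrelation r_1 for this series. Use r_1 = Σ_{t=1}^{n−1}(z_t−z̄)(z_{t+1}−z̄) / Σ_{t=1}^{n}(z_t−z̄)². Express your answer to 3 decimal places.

Mean z̄ = (8 + 10 − 8 + 12 + 8 − 8 + 8)/7 = 4.2857
Deviations from mean: 3.7143, 5.7143, -12.2857, 7.7143, 3.7143, -12.2857, 3.7143
Σ(z_t−z̄)(z_{t+1}−z̄) = (21.2245) + (-70.2041) + (-94.7755) + (28.6531) + (-45.6327) + (-45.6327) = -206.3673
Denominator Σ(z_t−z̄)² = 435.4286
r_1 = -206.3673 / 435.4286 = -0.474

-0.474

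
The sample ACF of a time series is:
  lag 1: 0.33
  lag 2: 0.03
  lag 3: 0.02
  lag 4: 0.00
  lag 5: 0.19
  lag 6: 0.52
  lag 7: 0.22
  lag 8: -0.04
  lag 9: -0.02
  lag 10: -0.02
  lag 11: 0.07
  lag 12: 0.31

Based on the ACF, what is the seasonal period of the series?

6

The largest autocorrelation is r_6 = 0.52; the remaining lags stay at or below 0.33. The elevated value at lag 1 (0.33), dropping to 0.03 at lag 2, reflects decaying short-term dependence rather than seasonality.
The dominant spike at lag 6 indicates a seasonal period of 6.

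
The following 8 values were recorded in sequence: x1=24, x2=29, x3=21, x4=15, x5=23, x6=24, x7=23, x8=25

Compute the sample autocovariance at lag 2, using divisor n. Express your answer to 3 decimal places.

-7.000

Mean x̄ = (24 + 29 + 21 + 15 + 23 + 24 + 23 + 25)/8 = 23.0000
Deviations: 1.0000, 6.0000, -2.0000, -8.0000, 0.0000, 1.0000, 0.0000, 2.0000
Σ_{t=1}^{6}(x_t−x̄)(x_{t+2}−x̄) = -56.0000
γ_2 = -56.0000 / 8 = -7.000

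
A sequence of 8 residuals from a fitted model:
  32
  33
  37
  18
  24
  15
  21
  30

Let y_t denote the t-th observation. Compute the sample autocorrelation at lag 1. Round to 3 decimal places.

Mean ȳ = (32 + 33 + 37 + 18 + 24 + 15 + 21 + 30)/8 = 26.2500
Numerator Σ_{t=1}^{7}(y_t−ȳ)(y_{t+1}−ȳ) = 105.9375
Denominator Σ(y_t−ȳ)² = 435.5000
r_1 = 105.9375 / 435.5000 = 0.243

0.243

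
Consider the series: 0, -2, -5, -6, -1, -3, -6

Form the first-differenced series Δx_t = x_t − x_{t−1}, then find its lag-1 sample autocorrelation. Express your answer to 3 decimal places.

-0.043

First differences Δx: -2, -3, -1, 5, -2, -3
Mean of differences = -1.0000
Numerator Σ(Δx_t−Δx̄)(Δx_{t+1}−Δx̄) = -2.0000
Denominator Σ(Δx_t−Δx̄)² = 46.0000
r_1(Δx) = -2.0000 / 46.0000 = -0.043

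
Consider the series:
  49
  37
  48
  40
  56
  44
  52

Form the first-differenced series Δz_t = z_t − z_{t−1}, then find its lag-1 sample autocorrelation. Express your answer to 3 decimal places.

-0.808

First differences Δz: -12, 11, -8, 16, -12, 8
Mean of differences = 0.5000
Numerator Σ(Δz_t−Δz̄)(Δz_{t+1}−Δz̄) = -639.7500
Denominator Σ(Δz_t−Δz̄)² = 791.5000
r_1(Δz) = -639.7500 / 791.5000 = -0.808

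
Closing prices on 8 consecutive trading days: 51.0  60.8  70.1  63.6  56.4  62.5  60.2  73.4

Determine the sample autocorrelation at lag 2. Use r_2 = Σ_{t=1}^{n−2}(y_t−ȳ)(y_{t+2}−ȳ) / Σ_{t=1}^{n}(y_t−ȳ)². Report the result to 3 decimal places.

Mean ȳ = (51.0 + 60.8 + 70.1 + 63.6 + 56.4 + 62.5 + 60.2 + 73.4)/8 = 62.2500
Σ(y_t−ȳ)(y_{t+2}−ȳ) = (-88.3125) + (-1.9575) + (-45.9225) + (0.3375) + (11.9925) + (2.7875) = -121.0750
Denominator Σ(y_t−ȳ)² = 354.9200
r_2 = -121.0750 / 354.9200 = -0.341

-0.341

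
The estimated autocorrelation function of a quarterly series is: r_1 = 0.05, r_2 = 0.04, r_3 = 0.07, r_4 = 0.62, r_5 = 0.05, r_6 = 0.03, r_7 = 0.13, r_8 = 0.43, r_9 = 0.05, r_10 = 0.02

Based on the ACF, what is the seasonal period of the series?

The largest autocorrelation is r_4 = 0.62, with a weaker echo at lag 8 (0.43); the remaining lags stay at or below 0.13.
The dominant spike at lag 4 indicates a seasonal period of 4.

4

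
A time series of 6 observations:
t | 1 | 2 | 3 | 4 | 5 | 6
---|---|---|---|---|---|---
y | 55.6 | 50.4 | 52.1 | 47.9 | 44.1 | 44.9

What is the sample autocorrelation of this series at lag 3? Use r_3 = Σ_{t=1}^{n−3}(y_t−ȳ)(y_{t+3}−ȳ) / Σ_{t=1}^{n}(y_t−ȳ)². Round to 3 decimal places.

Mean ȳ = (55.6 + 50.4 + 52.1 + 47.9 + 44.1 + 44.9)/6 = 49.1667
Deviations from mean: 6.4333, 1.2333, 2.9333, -1.2667, -5.0667, -4.2667
Σ(y_t−ȳ)(y_{t+3}−ȳ) = (-8.1489) + (-6.2489) + (-12.5156) = -26.9133
Denominator Σ(y_t−ȳ)² = 96.9933
r_3 = -26.9133 / 96.9933 = -0.277

-0.277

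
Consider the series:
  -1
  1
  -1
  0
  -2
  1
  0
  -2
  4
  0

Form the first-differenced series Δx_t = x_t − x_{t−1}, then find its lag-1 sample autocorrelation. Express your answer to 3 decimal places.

First differences Δx: 2, -2, 1, -2, 3, -1, -2, 6, -4
Mean of differences = 0.1111
Numerator Σ(Δx_t−Δx̄)(Δx_{t+1}−Δx̄) = -51.3457
Denominator Σ(Δx_t−Δx̄)² = 78.8889
r_1(Δx) = -51.3457 / 78.8889 = -0.651

-0.651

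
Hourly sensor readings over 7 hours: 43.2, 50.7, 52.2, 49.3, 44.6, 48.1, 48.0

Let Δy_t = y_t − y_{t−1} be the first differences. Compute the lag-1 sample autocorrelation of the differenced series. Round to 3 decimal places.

0.053

First differences Δy: 7.5, 1.5, -2.9, -4.7, 3.5, -0.1
Mean of differences = 0.8000
Numerator Σ(Δy_t−Δȳ)(Δy_{t+1}−Δȳ) = 5.1700
Denominator Σ(Δy_t−Δȳ)² = 97.4200
r_1(Δy) = 5.1700 / 97.4200 = 0.053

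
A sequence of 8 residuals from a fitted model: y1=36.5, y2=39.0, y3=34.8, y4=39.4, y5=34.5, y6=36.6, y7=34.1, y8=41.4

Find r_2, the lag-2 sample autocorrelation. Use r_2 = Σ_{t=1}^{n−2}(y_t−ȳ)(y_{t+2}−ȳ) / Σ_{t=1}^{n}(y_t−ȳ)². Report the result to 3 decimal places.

Mean ȳ = (36.5 + 39.0 + 34.8 + 39.4 + 34.5 + 36.6 + 34.1 + 41.4)/8 = 37.0375
Deviations from mean: -0.5375, 1.9625, -2.2375, 2.3625, -2.5375, -0.4375, -2.9375, 4.3625
Numerator Σ_{t=1}^{6}(y_t−ȳ)(y_{t+2}−ȳ) = 16.0284
Denominator Σ(y_t−ȳ)² = 49.0188
r_2 = 16.0284 / 49.0188 = 0.327

0.327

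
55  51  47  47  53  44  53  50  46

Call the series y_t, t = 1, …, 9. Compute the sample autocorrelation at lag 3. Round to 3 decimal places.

Mean ȳ = (55 + 51 + 47 + 47 + 53 + 44 + 53 + 50 + 46)/9 = 49.5556
Numerator Σ_{t=1}^{6}(y_t−ȳ)(y_{t+3}−ȳ) = 17.7407
Denominator Σ(y_t−ȳ)² = 112.2222
r_3 = 17.7407 / 112.2222 = 0.158

0.158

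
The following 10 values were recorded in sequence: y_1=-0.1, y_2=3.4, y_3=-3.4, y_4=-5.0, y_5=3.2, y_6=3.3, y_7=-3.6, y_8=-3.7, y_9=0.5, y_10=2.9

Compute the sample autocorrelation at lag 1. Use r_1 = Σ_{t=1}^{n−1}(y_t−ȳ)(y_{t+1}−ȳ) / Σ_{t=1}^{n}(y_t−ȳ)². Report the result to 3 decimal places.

Mean ȳ = (-0.1 + 3.4 − 3.4 − 5.0 + 3.2 + 3.3 − 3.6 − 3.7 + 0.5 + 2.9)/10 = -0.2500
Numerator Σ_{t=1}^{9}(y_t−ȳ)(y_{t+1}−ȳ) = -0.6875
Denominator Σ(y_t−ȳ)² = 103.9450
r_1 = -0.6875 / 103.9450 = -0.007

-0.007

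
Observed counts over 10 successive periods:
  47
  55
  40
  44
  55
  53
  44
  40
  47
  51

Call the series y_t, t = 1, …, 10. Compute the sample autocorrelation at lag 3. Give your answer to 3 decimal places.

Mean ȳ = (47 + 55 + 40 + 44 + 55 + 53 + 44 + 40 + 47 + 51)/10 = 47.6000
Σ(y_t−ȳ)(y_{t+3}−ȳ) = (2.1600) + (54.7600) + (-41.0400) + (12.9600) + (-56.2400) + (-3.2400) + (-12.2400) = -42.8800
Denominator Σ(y_t−ȳ)² = 292.4000
r_3 = -42.8800 / 292.4000 = -0.147

-0.147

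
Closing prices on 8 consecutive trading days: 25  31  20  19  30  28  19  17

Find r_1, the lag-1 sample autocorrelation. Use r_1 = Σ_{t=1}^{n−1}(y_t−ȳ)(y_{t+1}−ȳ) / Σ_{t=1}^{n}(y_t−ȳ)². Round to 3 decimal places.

Mean ȳ = (25 + 31 + 20 + 19 + 30 + 28 + 19 + 17)/8 = 23.6250
Deviations from mean: 1.3750, 7.3750, -3.6250, -4.6250, 6.3750, 4.3750, -4.6250, -6.6250
Σ(y_t−ȳ)(y_{t+1}−ȳ) = (10.1406) + (-26.7344) + (16.7656) + (-29.4844) + (27.8906) + (-20.2344) + (30.6406) = 8.9844
Denominator Σ(y_t−ȳ)² = 215.8750
r_1 = 8.9844 / 215.8750 = 0.042

0.042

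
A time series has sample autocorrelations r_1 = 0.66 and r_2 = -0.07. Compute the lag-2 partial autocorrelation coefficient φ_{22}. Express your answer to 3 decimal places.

-0.896

φ_{22} = (r_2 − r_1²) / (1 − r_1²)
r_1² = (0.66)² = 0.4356
Numerator = -0.07 − 0.4356 = -0.5056; denominator = 1 − 0.4356 = 0.5644
φ_{22} = -0.5056 / 0.5644 = -0.896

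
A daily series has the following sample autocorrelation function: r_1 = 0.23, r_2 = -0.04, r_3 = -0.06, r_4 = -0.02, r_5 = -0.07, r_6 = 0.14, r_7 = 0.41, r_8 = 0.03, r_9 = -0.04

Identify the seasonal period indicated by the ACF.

7

The largest autocorrelation is r_7 = 0.41; the remaining lags stay at or below 0.23.
The dominant spike at lag 7 indicates a seasonal period of 7.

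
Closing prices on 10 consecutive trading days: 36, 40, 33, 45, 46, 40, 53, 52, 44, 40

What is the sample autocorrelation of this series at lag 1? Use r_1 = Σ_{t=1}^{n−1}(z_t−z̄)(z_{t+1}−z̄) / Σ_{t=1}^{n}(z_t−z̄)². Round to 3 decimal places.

Mean z̄ = (36 + 40 + 33 + 45 + 46 + 40 + 53 + 52 + 44 + 40)/10 = 42.9000
Numerator Σ_{t=1}^{9}(z_t−z̄)(z_{t+1}−z̄) = 94.8900
Denominator Σ(z_t−z̄)² = 370.9000
r_1 = 94.8900 / 370.9000 = 0.256

0.256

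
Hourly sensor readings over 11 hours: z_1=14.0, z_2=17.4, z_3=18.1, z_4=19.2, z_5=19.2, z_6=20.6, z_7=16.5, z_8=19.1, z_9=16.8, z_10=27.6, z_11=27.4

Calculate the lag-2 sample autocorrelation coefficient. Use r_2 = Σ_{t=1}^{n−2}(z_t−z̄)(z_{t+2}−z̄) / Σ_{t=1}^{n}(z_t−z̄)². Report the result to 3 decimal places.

-0.037

Mean z̄ = (14.0 + 17.4 + 18.1 + 19.2 + 19.2 + 20.6 + 16.5 + 19.1 + 16.8 + 27.6 + 27.4)/11 = 19.6273
Numerator Σ_{t=1}^{9}(z_t−z̄)(z_{t+2}−z̄) = -6.7315
Denominator Σ(z_t−z̄)² = 182.3018
r_2 = -6.7315 / 182.3018 = -0.037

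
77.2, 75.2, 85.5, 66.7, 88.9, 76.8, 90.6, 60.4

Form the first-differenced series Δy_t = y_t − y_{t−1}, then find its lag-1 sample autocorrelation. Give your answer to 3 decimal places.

First differences Δy: -2.0, 10.3, -18.8, 22.2, -12.1, 13.8, -30.2
Mean of differences = -2.4000
Numerator Σ(Δy_t−Δȳ)(Δy_{t+1}−Δȳ) = -1452.7600
Denominator Σ(Δy_t−Δȳ)² = 2164.9400
r_1(Δy) = -1452.7600 / 2164.9400 = -0.671

-0.671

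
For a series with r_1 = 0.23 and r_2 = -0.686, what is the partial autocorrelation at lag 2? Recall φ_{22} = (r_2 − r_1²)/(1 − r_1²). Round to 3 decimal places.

φ_{22} = (r_2 − r_1²) / (1 − r_1²)
r_1² = (0.23)² = 0.0529
Numerator = -0.686 − 0.0529 = -0.7389; denominator = 1 − 0.0529 = 0.9471
φ_{22} = -0.7389 / 0.9471 = -0.780

-0.780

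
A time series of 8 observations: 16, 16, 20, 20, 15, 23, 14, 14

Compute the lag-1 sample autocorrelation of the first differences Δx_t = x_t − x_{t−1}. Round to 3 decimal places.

-0.608

First differences Δx: 0, 4, 0, -5, 8, -9, 0
Mean of differences = -0.2857
Numerator Σ(Δx_t−Δx̄)(Δx_{t+1}−Δx̄) = -112.6531
Denominator Σ(Δx_t−Δx̄)² = 185.4286
r_1(Δx) = -112.6531 / 185.4286 = -0.608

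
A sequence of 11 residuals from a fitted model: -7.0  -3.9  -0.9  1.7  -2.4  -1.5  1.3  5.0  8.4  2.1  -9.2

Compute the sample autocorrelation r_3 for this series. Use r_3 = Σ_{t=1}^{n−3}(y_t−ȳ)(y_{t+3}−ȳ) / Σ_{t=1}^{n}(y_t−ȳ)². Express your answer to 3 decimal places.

-0.253

Mean ȳ = (-7.0 − 3.9 − 0.9 + 1.7 − 2.4 − 1.5 + 1.3 + 5.0 + 8.4 + 2.1 − 9.2)/11 = -0.5818
Numerator Σ_{t=1}^{8}(y_t−ȳ)(y_{t+3}−ȳ) = -65.4801
Denominator Σ(y_t−ȳ)² = 258.4964
r_3 = -65.4801 / 258.4964 = -0.253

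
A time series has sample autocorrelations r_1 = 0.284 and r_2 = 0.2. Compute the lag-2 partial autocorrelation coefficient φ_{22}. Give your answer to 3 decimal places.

0.130

φ_{22} = (r_2 − r_1²) / (1 − r_1²)
r_1² = (0.284)² = 0.080656
Numerator = 0.2 − 0.0807 = 0.1193; denominator = 1 − 0.0807 = 0.9193
φ_{22} = 0.1193 / 0.9193 = 0.130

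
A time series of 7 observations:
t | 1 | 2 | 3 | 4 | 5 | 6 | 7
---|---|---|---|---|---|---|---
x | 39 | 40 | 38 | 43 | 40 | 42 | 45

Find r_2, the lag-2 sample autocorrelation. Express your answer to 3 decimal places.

0.139

Mean x̄ = (39 + 40 + 38 + 43 + 40 + 42 + 45)/7 = 41.0000
Deviations from mean: -2.0000, -1.0000, -3.0000, 2.0000, -1.0000, 1.0000, 4.0000
Σ(x_t−x̄)(x_{t+2}−x̄) = (6.0000) + (-2.0000) + (3.0000) + (2.0000) + (-4.0000) = 5.0000
Denominator Σ(x_t−x̄)² = 36.0000
r_2 = 5.0000 / 36.0000 = 0.139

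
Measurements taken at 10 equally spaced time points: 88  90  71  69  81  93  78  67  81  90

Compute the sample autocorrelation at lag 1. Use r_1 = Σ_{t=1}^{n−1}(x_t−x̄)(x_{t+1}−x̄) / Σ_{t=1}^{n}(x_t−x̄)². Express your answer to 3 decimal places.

Mean x̄ = (88 + 90 + 71 + 69 + 81 + 93 + 78 + 67 + 81 + 90)/10 = 80.8000
Numerator Σ_{t=1}^{9}(x_t−x̄)(x_{t+1}−x̄) = 95.3600
Denominator Σ(x_t−x̄)² = 803.6000
r_1 = 95.3600 / 803.6000 = 0.119

0.119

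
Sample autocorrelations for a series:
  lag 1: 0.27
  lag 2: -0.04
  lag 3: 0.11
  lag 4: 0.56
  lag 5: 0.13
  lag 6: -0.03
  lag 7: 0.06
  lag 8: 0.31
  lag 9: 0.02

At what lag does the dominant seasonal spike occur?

4

The largest autocorrelation is r_4 = 0.56, with a weaker echo at lag 8 (0.31); the remaining lags stay at or below 0.27.
The dominant spike at lag 4 indicates a seasonal period of 4.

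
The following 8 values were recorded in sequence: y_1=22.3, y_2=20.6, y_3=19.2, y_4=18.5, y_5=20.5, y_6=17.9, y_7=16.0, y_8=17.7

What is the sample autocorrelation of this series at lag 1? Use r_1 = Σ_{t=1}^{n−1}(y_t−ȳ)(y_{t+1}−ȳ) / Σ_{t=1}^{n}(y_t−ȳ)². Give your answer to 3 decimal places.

Mean ȳ = (22.3 + 20.6 + 19.2 + 18.5 + 20.5 + 17.9 + 16.0 + 17.7)/8 = 19.0875
Deviations from mean: 3.2125, 1.5125, 0.1125, -0.5875, 1.4125, -1.1875, -3.0875, -1.3875
Numerator Σ_{t=1}^{7}(y_t−ȳ)(y_{t+1}−ȳ) = 10.4061
Denominator Σ(y_t−ȳ)² = 27.8288
r_1 = 10.4061 / 27.8288 = 0.374

0.374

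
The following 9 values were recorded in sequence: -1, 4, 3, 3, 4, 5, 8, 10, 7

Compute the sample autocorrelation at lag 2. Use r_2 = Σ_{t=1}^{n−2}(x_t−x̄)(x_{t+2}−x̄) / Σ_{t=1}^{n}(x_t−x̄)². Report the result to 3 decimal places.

Mean x̄ = (-1 + 4 + 3 + 3 + 4 + 5 + 8 + 10 + 7)/9 = 4.7778
Σ(x_t−x̄)(x_{t+2}−x̄) = (10.2716) + (1.3827) + (1.3827) + (-0.3951) + (-2.5062) + (1.1605) + (7.1605) = 18.4568
Denominator Σ(x_t−x̄)² = 83.5556
r_2 = 18.4568 / 83.5556 = 0.221

0.221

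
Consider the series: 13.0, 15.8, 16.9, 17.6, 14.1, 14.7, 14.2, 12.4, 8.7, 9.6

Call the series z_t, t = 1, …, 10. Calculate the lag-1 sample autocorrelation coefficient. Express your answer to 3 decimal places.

0.618

Mean z̄ = (13.0 + 15.8 + 16.9 + 17.6 + 14.1 + 14.7 + 14.2 + 12.4 + 8.7 + 9.6)/10 = 13.7000
Numerator Σ_{t=1}^{9}(z_t−z̄)(z_{t+1}−z̄) = 46.5400
Denominator Σ(z_t−z̄)² = 75.2600
r_1 = 46.5400 / 75.2600 = 0.618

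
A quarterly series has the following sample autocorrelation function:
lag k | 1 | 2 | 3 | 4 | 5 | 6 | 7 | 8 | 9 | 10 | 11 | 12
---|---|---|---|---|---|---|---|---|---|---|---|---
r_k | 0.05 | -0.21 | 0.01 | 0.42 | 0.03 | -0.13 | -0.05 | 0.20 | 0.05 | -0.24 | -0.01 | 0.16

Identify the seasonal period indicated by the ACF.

4

The largest autocorrelation is r_4 = 0.42, with weaker echoes at lags 8 (0.20) and 12 (0.16); the remaining lags stay at or below 0.05.
The dominant spike at lag 4 indicates a seasonal period of 4.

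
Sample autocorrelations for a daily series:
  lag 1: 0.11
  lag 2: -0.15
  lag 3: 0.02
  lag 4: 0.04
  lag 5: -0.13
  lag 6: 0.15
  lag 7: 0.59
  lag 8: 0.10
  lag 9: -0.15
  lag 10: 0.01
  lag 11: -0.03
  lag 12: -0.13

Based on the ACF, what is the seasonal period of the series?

7

The largest autocorrelation is r_7 = 0.59; the remaining lags stay at or below 0.15.
The dominant spike at lag 7 indicates a seasonal period of 7.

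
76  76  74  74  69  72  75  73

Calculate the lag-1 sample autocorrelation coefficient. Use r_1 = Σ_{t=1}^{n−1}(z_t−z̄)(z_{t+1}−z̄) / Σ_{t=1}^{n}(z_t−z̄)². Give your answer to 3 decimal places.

0.247

Mean z̄ = (76 + 76 + 74 + 74 + 69 + 72 + 75 + 73)/8 = 73.6250
Numerator Σ_{t=1}^{7}(z_t−z̄)(z_{t+1}−z̄) = 9.3594
Denominator Σ(z_t−z̄)² = 37.8750
r_1 = 9.3594 / 37.8750 = 0.247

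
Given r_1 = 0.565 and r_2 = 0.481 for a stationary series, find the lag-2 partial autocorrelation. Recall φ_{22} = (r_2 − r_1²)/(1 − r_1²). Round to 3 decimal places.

0.238

φ_{22} = (r_2 − r_1²) / (1 − r_1²)
r_1² = (0.565)² = 0.319225
Numerator = 0.481 − 0.3192 = 0.1618; denominator = 1 − 0.3192 = 0.6808
φ_{22} = 0.1618 / 0.6808 = 0.238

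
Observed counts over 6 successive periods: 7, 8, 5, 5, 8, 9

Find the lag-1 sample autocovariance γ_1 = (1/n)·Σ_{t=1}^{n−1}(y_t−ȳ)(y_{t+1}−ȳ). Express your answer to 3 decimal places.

0.333

Mean ȳ = (7 + 8 + 5 + 5 + 8 + 9)/6 = 7.0000
Deviations: 0.0000, 1.0000, -2.0000, -2.0000, 1.0000, 2.0000
Σ_{t=1}^{5}(y_t−ȳ)(y_{t+1}−ȳ) = 2.0000
γ_1 = 2.0000 / 6 = 0.333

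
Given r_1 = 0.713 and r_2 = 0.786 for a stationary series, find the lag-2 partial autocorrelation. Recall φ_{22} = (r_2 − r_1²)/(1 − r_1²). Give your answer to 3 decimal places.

0.565

φ_{22} = (r_2 − r_1²) / (1 − r_1²)
r_1² = (0.713)² = 0.508369
Numerator = 0.786 − 0.5084 = 0.2776; denominator = 1 − 0.5084 = 0.4916
φ_{22} = 0.2776 / 0.4916 = 0.565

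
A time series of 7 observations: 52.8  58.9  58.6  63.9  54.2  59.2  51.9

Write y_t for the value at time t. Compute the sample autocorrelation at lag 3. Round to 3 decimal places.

Mean ȳ = (52.8 + 58.9 + 58.6 + 63.9 + 54.2 + 59.2 + 51.9)/7 = 57.0714
Deviations from mean: -4.2714, 1.8286, 1.5286, 6.8286, -2.8714, 2.1286, -5.1714
Numerator Σ_{t=1}^{4}(y_t−ȳ)(y_{t+3}−ȳ) = -66.4782
Denominator Σ(y_t−ȳ)² = 110.0743
r_3 = -66.4782 / 110.0743 = -0.604

-0.604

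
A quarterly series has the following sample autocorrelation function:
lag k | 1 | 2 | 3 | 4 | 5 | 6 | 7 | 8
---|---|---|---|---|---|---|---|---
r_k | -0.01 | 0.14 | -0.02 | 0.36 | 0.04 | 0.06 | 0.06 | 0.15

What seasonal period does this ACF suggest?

The largest autocorrelation is r_4 = 0.36, with a weaker echo at lag 8 (0.15); the remaining lags stay at or below 0.14.
The dominant spike at lag 4 indicates a seasonal period of 4.

4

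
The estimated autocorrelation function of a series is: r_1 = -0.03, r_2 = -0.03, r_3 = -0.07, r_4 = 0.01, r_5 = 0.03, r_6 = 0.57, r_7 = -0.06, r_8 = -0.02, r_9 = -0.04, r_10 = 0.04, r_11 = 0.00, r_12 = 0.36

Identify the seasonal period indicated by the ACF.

The largest autocorrelation is r_6 = 0.57, with a weaker echo at lag 12 (0.36); the remaining lags stay at or below 0.04.
The dominant spike at lag 6 indicates a seasonal period of 6.

6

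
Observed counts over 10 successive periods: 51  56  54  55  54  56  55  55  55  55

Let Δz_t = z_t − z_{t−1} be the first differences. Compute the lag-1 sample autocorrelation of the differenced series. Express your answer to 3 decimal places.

-0.490

First differences Δz: 5, -2, 1, -1, 2, -1, 0, 0, 0
Mean of differences = 0.4444
Numerator Σ(Δz_t−Δz̄)(Δz_{t+1}−Δz̄) = -16.7531
Denominator Σ(Δz_t−Δz̄)² = 34.2222
r_1(Δz) = -16.7531 / 34.2222 = -0.490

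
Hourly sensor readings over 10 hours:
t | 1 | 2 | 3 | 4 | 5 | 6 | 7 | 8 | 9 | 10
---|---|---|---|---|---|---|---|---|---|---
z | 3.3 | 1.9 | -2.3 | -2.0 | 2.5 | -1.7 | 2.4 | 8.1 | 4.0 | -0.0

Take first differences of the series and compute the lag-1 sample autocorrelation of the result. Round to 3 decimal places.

-0.095

First differences Δz: -1.4, -4.2, 0.3, 4.5, -4.2, 4.1, 5.7, -4.1, -4.0
Mean of differences = -0.3667
Numerator Σ(Δz_t−Δz̄)(Δz_{t+1}−Δz̄) = -13.1144
Denominator Σ(Δz_t−Δz̄)² = 138.4800
r_1(Δz) = -13.1144 / 138.4800 = -0.095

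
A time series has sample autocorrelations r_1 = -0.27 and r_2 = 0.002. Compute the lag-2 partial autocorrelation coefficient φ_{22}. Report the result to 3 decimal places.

-0.076

φ_{22} = (r_2 − r_1²) / (1 − r_1²)
r_1² = (-0.27)² = 0.0729
Numerator = 0.002 − 0.0729 = -0.0709; denominator = 1 − 0.0729 = 0.9271
φ_{22} = -0.0709 / 0.9271 = -0.076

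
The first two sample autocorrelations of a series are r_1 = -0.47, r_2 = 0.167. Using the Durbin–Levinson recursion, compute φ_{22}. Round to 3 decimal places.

φ_{22} = (r_2 − r_1²) / (1 − r_1²)
r_1² = (-0.47)² = 0.2209
Numerator = 0.167 − 0.2209 = -0.0539; denominator = 1 − 0.2209 = 0.7791
φ_{22} = -0.0539 / 0.7791 = -0.069

-0.069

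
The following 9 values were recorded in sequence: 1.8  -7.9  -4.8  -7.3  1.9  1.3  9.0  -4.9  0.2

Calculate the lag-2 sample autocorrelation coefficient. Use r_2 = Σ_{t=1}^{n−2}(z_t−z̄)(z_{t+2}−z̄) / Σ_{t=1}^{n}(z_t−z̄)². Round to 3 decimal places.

Mean z̄ = (1.8 − 7.9 − 4.8 − 7.3 + 1.9 + 1.3 + 9.0 − 4.9 + 0.2)/9 = -1.1889
Σ(z_t−z̄)(z_{t+2}−z̄) = (-10.7932) + (41.0123) + (-11.1543) + (-15.2099) + (31.4723) + (-9.2365) + (14.1512) = 40.2420
Denominator Σ(z_t−z̄)² = 239.6089
r_2 = 40.2420 / 239.6089 = 0.168

0.168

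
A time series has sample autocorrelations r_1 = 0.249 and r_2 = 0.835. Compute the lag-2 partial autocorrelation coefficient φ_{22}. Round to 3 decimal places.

φ_{22} = (r_2 − r_1²) / (1 − r_1²)
r_1² = (0.249)² = 0.062001
Numerator = 0.835 − 0.0620 = 0.7730; denominator = 1 − 0.0620 = 0.9380
φ_{22} = 0.7730 / 0.9380 = 0.824

0.824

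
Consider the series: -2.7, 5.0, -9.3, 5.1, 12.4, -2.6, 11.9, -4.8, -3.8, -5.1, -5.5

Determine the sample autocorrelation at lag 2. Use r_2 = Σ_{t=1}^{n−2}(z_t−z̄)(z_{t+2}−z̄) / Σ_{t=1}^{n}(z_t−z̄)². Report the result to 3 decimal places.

Mean z̄ = (-2.7 + 5.0 − 9.3 + 5.1 + 12.4 − 2.6 + 11.9 − 4.8 − 3.8 − 5.1 − 5.5)/11 = 0.0545
Numerator Σ_{t=1}^{9}(z_t−z̄)(z_{t+2}−z̄) = 81.7386
Denominator Σ(z_t−z̄)² = 540.6273
r_2 = 81.7386 / 540.6273 = 0.151

0.151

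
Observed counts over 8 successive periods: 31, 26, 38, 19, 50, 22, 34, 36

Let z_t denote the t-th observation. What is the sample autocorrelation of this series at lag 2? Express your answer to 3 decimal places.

0.446

Mean z̄ = (31 + 26 + 38 + 19 + 50 + 22 + 34 + 36)/8 = 32.0000
Deviations from mean: -1.0000, -6.0000, 6.0000, -13.0000, 18.0000, -10.0000, 2.0000, 4.0000
Σ(z_t−z̄)(z_{t+2}−z̄) = (-6.0000) + (78.0000) + (108.0000) + (130.0000) + (36.0000) + (-40.0000) = 306.0000
Denominator Σ(z_t−z̄)² = 686.0000
r_2 = 306.0000 / 686.0000 = 0.446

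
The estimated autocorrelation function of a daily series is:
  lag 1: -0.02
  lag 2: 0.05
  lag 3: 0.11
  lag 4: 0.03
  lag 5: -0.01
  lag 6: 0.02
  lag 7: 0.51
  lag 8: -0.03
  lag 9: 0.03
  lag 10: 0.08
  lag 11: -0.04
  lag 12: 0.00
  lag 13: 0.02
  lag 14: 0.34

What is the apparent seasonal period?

7

The largest autocorrelation is r_7 = 0.51, with a weaker echo at lag 14 (0.34); the remaining lags stay at or below 0.11.
The dominant spike at lag 7 indicates a seasonal period of 7.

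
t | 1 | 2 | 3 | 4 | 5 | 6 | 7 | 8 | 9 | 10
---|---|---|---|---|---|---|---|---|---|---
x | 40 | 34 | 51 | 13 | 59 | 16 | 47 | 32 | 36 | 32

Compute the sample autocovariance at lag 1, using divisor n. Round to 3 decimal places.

Mean x̄ = (40 + 34 + 51 + 13 + 59 + 16 + 47 + 32 + 36 + 32)/10 = 36.0000
Σ_{t=1}^{9}(x_t−x̄)(x_{t+1}−x̄) = -1636.0000
γ_1 = -1636.0000 / 10 = -163.600

-163.600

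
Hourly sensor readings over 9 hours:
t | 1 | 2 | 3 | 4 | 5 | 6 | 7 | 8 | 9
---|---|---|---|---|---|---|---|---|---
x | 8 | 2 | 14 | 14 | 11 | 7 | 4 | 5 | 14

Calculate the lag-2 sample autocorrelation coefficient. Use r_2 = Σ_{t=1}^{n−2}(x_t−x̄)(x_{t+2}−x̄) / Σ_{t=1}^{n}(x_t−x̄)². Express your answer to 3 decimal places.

-0.380

Mean x̄ = (8 + 2 + 14 + 14 + 11 + 7 + 4 + 5 + 14)/9 = 8.7778
Σ(x_t−x̄)(x_{t+2}−x̄) = (-4.0617) + (-35.3951) + (11.6049) + (-9.2840) + (-10.6173) + (6.7160) + (-24.9506) = -65.9877
Denominator Σ(x_t−x̄)² = 173.5556
r_2 = -65.9877 / 173.5556 = -0.380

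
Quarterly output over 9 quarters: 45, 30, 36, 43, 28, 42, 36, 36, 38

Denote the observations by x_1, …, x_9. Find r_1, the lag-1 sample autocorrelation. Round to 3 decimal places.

Mean x̄ = (45 + 30 + 36 + 43 + 28 + 42 + 36 + 36 + 38)/9 = 37.1111
Numerator Σ_{t=1}^{8}(x_t−x̄)(x_{t+1}−x̄) = -158.1235
Denominator Σ(x_t−x̄)² = 258.8889
r_1 = -158.1235 / 258.8889 = -0.611

-0.611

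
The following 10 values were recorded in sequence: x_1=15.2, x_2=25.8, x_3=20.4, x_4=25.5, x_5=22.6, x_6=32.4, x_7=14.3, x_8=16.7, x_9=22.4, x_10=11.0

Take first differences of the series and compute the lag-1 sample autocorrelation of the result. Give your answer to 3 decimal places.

First differences Δx: 10.6, -5.4, 5.1, -2.9, 9.8, -18.1, 2.4, 5.7, -11.4
Mean of differences = -0.4667
Numerator Σ(Δx_t−Δx̄)(Δx_{t+1}−Δx̄) = -401.9144
Denominator Σ(Δx_t−Δx̄)² = 765.8400
r_1(Δx) = -401.9144 / 765.8400 = -0.525

-0.525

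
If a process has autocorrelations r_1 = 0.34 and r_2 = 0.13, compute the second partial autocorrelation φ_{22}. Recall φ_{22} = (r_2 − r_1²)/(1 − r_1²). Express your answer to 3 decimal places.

φ_{22} = (r_2 − r_1²) / (1 − r_1²)
r_1² = (0.34)² = 0.1156
Numerator = 0.13 − 0.1156 = 0.0144; denominator = 1 − 0.1156 = 0.8844
φ_{22} = 0.0144 / 0.8844 = 0.016

0.016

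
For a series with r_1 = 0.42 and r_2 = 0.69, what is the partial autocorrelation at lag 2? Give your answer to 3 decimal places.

0.624

φ_{22} = (r_2 − r_1²) / (1 − r_1²)
r_1² = (0.42)² = 0.1764
Numerator = 0.69 − 0.1764 = 0.5136; denominator = 1 − 0.1764 = 0.8236
φ_{22} = 0.5136 / 0.8236 = 0.624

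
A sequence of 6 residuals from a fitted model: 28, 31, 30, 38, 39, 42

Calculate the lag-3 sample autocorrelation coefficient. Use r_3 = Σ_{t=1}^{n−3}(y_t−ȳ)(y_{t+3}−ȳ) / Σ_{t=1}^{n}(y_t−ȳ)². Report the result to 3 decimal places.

-0.443

Mean ȳ = (28 + 31 + 30 + 38 + 39 + 42)/6 = 34.6667
Σ(y_t−ȳ)(y_{t+3}−ȳ) = (-22.2222) + (-15.8889) + (-34.2222) = -72.3333
Denominator Σ(y_t−ȳ)² = 163.3333
r_3 = -72.3333 / 163.3333 = -0.443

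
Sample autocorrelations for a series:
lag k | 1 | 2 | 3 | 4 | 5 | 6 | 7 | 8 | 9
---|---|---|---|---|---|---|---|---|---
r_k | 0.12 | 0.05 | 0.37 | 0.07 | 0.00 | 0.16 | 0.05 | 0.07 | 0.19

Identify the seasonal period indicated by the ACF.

The largest autocorrelation is r_3 = 0.37, with weaker echoes at lags 6 (0.16) and 9 (0.19); the remaining lags stay at or below 0.12.
The dominant spike at lag 3 indicates a seasonal period of 3.

3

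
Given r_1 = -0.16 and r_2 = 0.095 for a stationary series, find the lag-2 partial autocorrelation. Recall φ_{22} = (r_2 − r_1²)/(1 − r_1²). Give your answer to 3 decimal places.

0.071

φ_{22} = (r_2 − r_1²) / (1 − r_1²)
r_1² = (-0.16)² = 0.0256
Numerator = 0.095 − 0.0256 = 0.0694; denominator = 1 − 0.0256 = 0.9744
φ_{22} = 0.0694 / 0.9744 = 0.071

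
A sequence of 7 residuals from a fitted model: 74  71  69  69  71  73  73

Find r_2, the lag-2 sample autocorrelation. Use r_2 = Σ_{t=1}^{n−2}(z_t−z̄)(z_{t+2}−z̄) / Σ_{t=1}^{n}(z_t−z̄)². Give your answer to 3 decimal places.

Mean z̄ = (74 + 71 + 69 + 69 + 71 + 73 + 73)/7 = 71.4286
Σ(z_t−z̄)(z_{t+2}−z̄) = (-6.2449) + (1.0408) + (1.0408) + (-3.8163) + (-0.6735) = -8.6531
Denominator Σ(z_t−z̄)² = 23.7143
r_2 = -8.6531 / 23.7143 = -0.365

-0.365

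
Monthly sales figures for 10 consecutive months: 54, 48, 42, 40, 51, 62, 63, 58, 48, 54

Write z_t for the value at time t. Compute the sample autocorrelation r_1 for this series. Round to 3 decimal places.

Mean z̄ = (54 + 48 + 42 + 40 + 51 + 62 + 63 + 58 + 48 + 54)/10 = 52.0000
Numerator Σ_{t=1}^{9}(z_t−z̄)(z_{t+1}−z̄) = 298.0000
Denominator Σ(z_t−z̄)² = 542.0000
r_1 = 298.0000 / 542.0000 = 0.550

0.550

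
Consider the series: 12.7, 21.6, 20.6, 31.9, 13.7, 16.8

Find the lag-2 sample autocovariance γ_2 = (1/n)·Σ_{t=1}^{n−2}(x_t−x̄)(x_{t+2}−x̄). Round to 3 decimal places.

Mean x̄ = (12.7 + 21.6 + 20.6 + 31.9 + 13.7 + 16.8)/6 = 19.5500
Deviations: -6.8500, 2.0500, 1.0500, 12.3500, -5.8500, -2.7500
Σ_{t=1}^{4}(x_t−x̄)(x_{t+2}−x̄) = -21.9800
γ_2 = -21.9800 / 6 = -3.663

-3.663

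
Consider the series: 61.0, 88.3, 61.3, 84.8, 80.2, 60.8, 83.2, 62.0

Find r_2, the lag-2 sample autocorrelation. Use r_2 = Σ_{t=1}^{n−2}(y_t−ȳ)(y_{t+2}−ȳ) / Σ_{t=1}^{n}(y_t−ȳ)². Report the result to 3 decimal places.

0.277

Mean ȳ = (61.0 + 88.3 + 61.3 + 84.8 + 80.2 + 60.8 + 83.2 + 62.0)/8 = 72.7000
Deviations from mean: -11.7000, 15.6000, -11.4000, 12.1000, 7.5000, -11.9000, 10.5000, -10.7000
Σ(y_t−ȳ)(y_{t+2}−ȳ) = (133.3800) + (188.7600) + (-85.5000) + (-143.9900) + (78.7500) + (127.3300) = 298.7300
Denominator Σ(y_t−ȳ)² = 1079.2200
r_2 = 298.7300 / 1079.2200 = 0.277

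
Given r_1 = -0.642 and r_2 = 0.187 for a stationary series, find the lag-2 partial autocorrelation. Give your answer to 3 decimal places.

-0.383

φ_{22} = (r_2 − r_1²) / (1 − r_1²)
r_1² = (-0.642)² = 0.412164
Numerator = 0.187 − 0.4122 = -0.2252; denominator = 1 − 0.4122 = 0.5878
φ_{22} = -0.2252 / 0.5878 = -0.383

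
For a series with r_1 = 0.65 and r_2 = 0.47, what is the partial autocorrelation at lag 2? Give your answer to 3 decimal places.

φ_{22} = (r_2 − r_1²) / (1 − r_1²)
r_1² = (0.65)² = 0.4225
Numerator = 0.47 − 0.4225 = 0.0475; denominator = 1 − 0.4225 = 0.5775
φ_{22} = 0.0475 / 0.5775 = 0.082

0.082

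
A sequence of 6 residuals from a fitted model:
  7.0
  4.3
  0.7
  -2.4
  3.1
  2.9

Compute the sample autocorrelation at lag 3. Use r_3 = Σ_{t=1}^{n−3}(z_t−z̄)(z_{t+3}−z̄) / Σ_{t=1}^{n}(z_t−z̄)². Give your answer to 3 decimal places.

Mean z̄ = (7.0 + 4.3 + 0.7 − 2.4 + 3.1 + 2.9)/6 = 2.6000
Deviations from mean: 4.4000, 1.7000, -1.9000, -5.0000, 0.5000, 0.3000
Σ(z_t−z̄)(z_{t+3}−z̄) = (-22.0000) + (0.8500) + (-0.5700) = -21.7200
Denominator Σ(z_t−z̄)² = 51.2000
r_3 = -21.7200 / 51.2000 = -0.424

-0.424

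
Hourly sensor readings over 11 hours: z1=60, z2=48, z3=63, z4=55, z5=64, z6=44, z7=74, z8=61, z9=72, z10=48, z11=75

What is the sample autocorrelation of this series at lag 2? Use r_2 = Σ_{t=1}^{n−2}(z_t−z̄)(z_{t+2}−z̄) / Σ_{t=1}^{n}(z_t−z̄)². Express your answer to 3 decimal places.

Mean z̄ = (60 + 48 + 63 + 55 + 64 + 44 + 74 + 61 + 72 + 48 + 75)/11 = 60.3636
Numerator Σ_{t=1}^{9}(z_t−z̄)(z_{t+2}−z̄) = 523.0083
Denominator Σ(z_t−z̄)² = 1158.5455
r_2 = 523.0083 / 1158.5455 = 0.451

0.451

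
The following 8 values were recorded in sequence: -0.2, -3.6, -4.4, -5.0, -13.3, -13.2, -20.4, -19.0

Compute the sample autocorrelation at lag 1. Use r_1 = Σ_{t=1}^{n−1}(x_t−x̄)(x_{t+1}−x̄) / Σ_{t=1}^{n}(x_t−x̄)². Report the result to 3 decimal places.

Mean x̄ = (-0.2 − 3.6 − 4.4 − 5.0 − 13.3 − 13.2 − 20.4 − 19.0)/8 = -9.8875
Deviations from mean: 9.6875, 6.2875, 5.4875, 4.8875, -3.4125, -3.3125, -10.5125, -9.1125
Σ(x_t−x̄)(x_{t+1}−x̄) = (60.9102) + (34.5027) + (26.8202) + (-16.6786) + (11.3039) + (34.8227) + (95.7952) = 247.4761
Denominator Σ(x_t−x̄)² = 403.5488
r_1 = 247.4761 / 403.5488 = 0.613

0.613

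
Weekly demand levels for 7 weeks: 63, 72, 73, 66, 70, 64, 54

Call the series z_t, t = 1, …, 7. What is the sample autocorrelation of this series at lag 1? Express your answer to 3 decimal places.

Mean z̄ = (63 + 72 + 73 + 66 + 70 + 64 + 54)/7 = 66.0000
Deviations from mean: -3.0000, 6.0000, 7.0000, 0.0000, 4.0000, -2.0000, -12.0000
Σ(z_t−z̄)(z_{t+1}−z̄) = (-18.0000) + (42.0000) + (0.0000) + (0.0000) + (-8.0000) + (24.0000) = 40.0000
Denominator Σ(z_t−z̄)² = 258.0000
r_1 = 40.0000 / 258.0000 = 0.155

0.155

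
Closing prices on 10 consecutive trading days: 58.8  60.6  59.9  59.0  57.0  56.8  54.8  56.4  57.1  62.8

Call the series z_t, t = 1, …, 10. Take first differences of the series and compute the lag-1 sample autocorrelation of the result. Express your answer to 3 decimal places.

0.113

First differences Δz: 1.8, -0.7, -0.9, -2.0, -0.2, -2.0, 1.6, 0.7, 5.7
Mean of differences = 0.4444
Numerator Σ(Δz_t−Δz̄)(Δz_{t+1}−Δz̄) = 5.2380
Denominator Σ(Δz_t−Δz̄)² = 46.3422
r_1(Δz) = 5.2380 / 46.3422 = 0.113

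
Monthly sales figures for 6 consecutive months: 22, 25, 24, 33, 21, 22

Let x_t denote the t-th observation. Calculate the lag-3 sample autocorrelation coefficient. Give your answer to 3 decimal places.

-0.223

Mean x̄ = (22 + 25 + 24 + 33 + 21 + 22)/6 = 24.5000
Deviations from mean: -2.5000, 0.5000, -0.5000, 8.5000, -3.5000, -2.5000
Numerator Σ_{t=1}^{3}(x_t−x̄)(x_{t+3}−x̄) = -21.7500
Denominator Σ(x_t−x̄)² = 97.5000
r_3 = -21.7500 / 97.5000 = -0.223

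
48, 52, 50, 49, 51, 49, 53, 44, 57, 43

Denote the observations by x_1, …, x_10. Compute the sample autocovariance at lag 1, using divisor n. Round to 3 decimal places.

Mean x̄ = (48 + 52 + 50 + 49 + 51 + 49 + 53 + 44 + 57 + 43)/10 = 49.6000
Σ_{t=1}^{9}(x_t−x̄)(x_{t+1}−x̄) = -116.1600
γ_1 = -116.1600 / 10 = -11.616

-11.616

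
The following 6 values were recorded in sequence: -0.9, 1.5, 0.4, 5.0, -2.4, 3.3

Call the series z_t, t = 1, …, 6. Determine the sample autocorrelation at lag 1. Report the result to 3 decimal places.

Mean z̄ = (-0.9 + 1.5 + 0.4 + 5.0 − 2.4 + 3.3)/6 = 1.1500
Numerator Σ_{t=1}^{5}(z_t−z̄)(z_{t+1}−z̄) = -25.1675
Denominator Σ(z_t−z̄)² = 36.9350
r_1 = -25.1675 / 36.9350 = -0.681

-0.681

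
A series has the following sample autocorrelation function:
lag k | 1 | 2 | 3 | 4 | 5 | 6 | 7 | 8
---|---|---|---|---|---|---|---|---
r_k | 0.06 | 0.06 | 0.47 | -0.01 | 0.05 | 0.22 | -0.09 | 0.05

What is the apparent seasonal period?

3

The largest autocorrelation is r_3 = 0.47, with a weaker echo at lag 6 (0.22); the remaining lags stay at or below 0.06.
The dominant spike at lag 3 indicates a seasonal period of 3.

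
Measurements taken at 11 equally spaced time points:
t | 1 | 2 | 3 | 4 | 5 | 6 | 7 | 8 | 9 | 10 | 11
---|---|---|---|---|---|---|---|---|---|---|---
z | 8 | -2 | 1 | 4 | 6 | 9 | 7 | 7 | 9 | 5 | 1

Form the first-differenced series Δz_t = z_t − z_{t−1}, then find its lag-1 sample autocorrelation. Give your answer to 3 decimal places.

-0.016

First differences Δz: -10, 3, 3, 2, 3, -2, 0, 2, -4, -4
Mean of differences = -0.7000
Numerator Σ(Δz_t−Δz̄)(Δz_{t+1}−Δz̄) = -2.5900
Denominator Σ(Δz_t−Δz̄)² = 166.1000
r_1(Δz) = -2.5900 / 166.1000 = -0.016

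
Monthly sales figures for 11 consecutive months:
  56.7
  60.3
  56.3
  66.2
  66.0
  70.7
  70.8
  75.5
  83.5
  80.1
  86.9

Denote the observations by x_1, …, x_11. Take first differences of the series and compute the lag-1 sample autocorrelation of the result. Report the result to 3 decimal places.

First differences Δx: 3.6, -4.0, 9.9, -0.2, 4.7, 0.1, 4.7, 8.0, -3.4, 6.8
Mean of differences = 3.0200
Numerator Σ(Δx_t−Δx̄)(Δx_{t+1}−Δx̄) = -137.6164
Denominator Σ(Δx_t−Δx̄)² = 201.7960
r_1(Δx) = -137.6164 / 201.7960 = -0.682

-0.682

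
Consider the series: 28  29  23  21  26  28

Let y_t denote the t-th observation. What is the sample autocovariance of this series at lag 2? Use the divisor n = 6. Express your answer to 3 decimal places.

-5.398

Mean ȳ = (28 + 29 + 23 + 21 + 26 + 28)/6 = 25.8333
Deviations: 2.1667, 3.1667, -2.8333, -4.8333, 0.1667, 2.1667
Σ_{t=1}^{4}(y_t−ȳ)(y_{t+2}−ȳ) = -32.3889
γ_2 = -32.3889 / 6 = -5.398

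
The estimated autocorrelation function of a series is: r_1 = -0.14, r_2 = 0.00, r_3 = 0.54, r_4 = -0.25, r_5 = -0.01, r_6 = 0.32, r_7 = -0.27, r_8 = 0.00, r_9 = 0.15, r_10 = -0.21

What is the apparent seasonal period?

3

The largest autocorrelation is r_3 = 0.54, with weaker echoes at lags 6 (0.32) and 9 (0.15); the remaining lags stay at or below 0.00.
The dominant spike at lag 3 indicates a seasonal period of 3.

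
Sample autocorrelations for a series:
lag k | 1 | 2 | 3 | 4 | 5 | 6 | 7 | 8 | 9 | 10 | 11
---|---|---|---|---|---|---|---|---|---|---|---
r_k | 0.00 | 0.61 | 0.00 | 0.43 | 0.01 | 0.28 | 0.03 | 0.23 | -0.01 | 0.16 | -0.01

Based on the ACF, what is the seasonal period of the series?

The largest autocorrelation is r_2 = 0.61, with weaker echoes at lags 4 (0.43), 6 (0.28), 8 (0.23) and 10 (0.16); the remaining lags stay at or below 0.03.
The dominant spike at lag 2 indicates a seasonal period of 2.

2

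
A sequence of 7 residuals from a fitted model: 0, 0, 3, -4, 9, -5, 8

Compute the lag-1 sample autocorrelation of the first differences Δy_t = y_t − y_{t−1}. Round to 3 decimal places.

-0.810

First differences Δy: 0, 3, -7, 13, -14, 13
Mean of differences = 1.3333
Numerator Σ(Δy_t−Δȳ)(Δy_{t+1}−Δȳ) = -471.1111
Denominator Σ(Δy_t−Δȳ)² = 581.3333
r_1(Δy) = -471.1111 / 581.3333 = -0.810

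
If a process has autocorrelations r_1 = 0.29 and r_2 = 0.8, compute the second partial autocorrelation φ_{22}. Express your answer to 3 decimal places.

0.782

φ_{22} = (r_2 − r_1²) / (1 − r_1²)
r_1² = (0.29)² = 0.0841
Numerator = 0.8 − 0.0841 = 0.7159; denominator = 1 − 0.0841 = 0.9159
φ_{22} = 0.7159 / 0.9159 = 0.782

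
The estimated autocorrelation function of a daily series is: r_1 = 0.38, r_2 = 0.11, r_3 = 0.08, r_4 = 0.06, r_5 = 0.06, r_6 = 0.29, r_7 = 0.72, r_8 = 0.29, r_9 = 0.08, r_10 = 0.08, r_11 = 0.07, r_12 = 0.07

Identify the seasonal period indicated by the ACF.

7

The largest autocorrelation is r_7 = 0.72; the remaining lags stay at or below 0.38. The elevated value at lag 1 (0.38), dropping to 0.11 at lag 2, reflects decaying short-term dependence rather than seasonality.
The dominant spike at lag 7 indicates a seasonal period of 7.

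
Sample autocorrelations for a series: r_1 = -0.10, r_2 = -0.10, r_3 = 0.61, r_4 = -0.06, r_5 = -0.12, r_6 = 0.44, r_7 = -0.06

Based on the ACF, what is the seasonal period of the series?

3

The largest autocorrelation is r_3 = 0.61, with a weaker echo at lag 6 (0.44); the remaining lags stay at or below -0.06.
The dominant spike at lag 3 indicates a seasonal period of 3.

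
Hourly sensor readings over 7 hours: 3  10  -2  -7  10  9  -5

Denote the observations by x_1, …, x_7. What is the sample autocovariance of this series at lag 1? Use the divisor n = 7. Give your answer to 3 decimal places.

-8.434

Mean x̄ = (3 + 10 − 2 − 7 + 10 + 9 − 5)/7 = 2.5714
Σ_{t=1}^{6}(x_t−x̄)(x_{t+1}−x̄) = -59.0408
γ_1 = -59.0408 / 7 = -8.434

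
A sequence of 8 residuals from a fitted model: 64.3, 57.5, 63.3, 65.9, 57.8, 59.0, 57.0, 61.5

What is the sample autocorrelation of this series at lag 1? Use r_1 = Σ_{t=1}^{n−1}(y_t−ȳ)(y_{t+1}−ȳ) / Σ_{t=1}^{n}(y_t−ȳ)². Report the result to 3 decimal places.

Mean ȳ = (64.3 + 57.5 + 63.3 + 65.9 + 57.8 + 59.0 + 57.0 + 61.5)/8 = 60.7875
Deviations from mean: 3.5125, -3.2875, 2.5125, 5.1125, -2.9875, -1.7875, -3.7875, 0.7125
Σ(y_t−ȳ)(y_{t+1}−ȳ) = (-11.5473) + (-8.2598) + (12.8452) + (-15.2736) + (5.3402) + (6.7702) + (-2.6986) = -12.8239
Denominator Σ(y_t−ȳ)² = 82.5688
r_1 = -12.8239 / 82.5688 = -0.155

-0.155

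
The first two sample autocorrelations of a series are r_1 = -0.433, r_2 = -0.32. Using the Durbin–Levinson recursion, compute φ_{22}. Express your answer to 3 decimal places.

φ_{22} = (r_2 − r_1²) / (1 − r_1²)
r_1² = (-0.433)² = 0.187489
Numerator = -0.32 − 0.1875 = -0.5075; denominator = 1 − 0.1875 = 0.8125
φ_{22} = -0.5075 / 0.8125 = -0.625

-0.625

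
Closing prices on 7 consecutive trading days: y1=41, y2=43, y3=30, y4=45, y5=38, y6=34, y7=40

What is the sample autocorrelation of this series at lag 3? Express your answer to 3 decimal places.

0.370

Mean ȳ = (41 + 43 + 30 + 45 + 38 + 34 + 40)/7 = 38.7143
Σ(y_t−ȳ)(y_{t+3}−ȳ) = (14.3673) + (-3.0612) + (41.0816) + (8.0816) = 60.4694
Denominator Σ(y_t−ȳ)² = 163.4286
r_3 = 60.4694 / 163.4286 = 0.370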